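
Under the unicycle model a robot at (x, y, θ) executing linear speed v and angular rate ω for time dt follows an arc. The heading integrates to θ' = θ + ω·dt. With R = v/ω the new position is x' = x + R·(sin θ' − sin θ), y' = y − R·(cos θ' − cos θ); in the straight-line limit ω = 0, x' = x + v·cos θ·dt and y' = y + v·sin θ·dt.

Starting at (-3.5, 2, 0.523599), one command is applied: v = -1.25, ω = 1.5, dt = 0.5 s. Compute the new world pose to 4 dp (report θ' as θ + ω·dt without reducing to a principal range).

(-3.8801, 1.5223, 1.2736)

θ' = 0.5236 + 1.5·0.5 = 1.2736
R = v/ω = -1.25/1.5 = -0.8333
x' = -3.5 + -0.8333·(sin 1.2736 − sin 0.5236) = -3.8801
y' = 2 − -0.8333·(cos 1.2736 − cos 0.5236) = 1.5223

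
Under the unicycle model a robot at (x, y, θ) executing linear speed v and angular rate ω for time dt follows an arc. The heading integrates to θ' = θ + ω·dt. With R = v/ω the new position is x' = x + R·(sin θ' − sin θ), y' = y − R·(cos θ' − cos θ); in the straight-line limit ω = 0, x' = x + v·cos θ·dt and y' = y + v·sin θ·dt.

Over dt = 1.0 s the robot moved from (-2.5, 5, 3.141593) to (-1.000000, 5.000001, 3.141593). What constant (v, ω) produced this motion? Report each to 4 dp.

Δθ = 3.141593 − 3.141593 = 0.000000
ω = Δθ/dt = 0.000000/1.0 = 0.0000
ω = 0 → v = (Δx·cos θ + Δy·sin θ)/dt = -1.5000

v = -1.5000, ω = 0.0000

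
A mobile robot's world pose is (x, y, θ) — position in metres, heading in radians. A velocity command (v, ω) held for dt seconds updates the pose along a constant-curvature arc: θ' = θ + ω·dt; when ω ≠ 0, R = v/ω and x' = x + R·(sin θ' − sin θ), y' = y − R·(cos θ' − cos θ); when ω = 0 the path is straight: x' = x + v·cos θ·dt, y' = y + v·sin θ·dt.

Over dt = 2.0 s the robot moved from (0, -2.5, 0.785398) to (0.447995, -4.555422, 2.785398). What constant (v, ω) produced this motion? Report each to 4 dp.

Δθ = 2.785398 − 0.785398 = 2.000000
ω = Δθ/dt = 2.000000/2.0 = 1.0000
R = −Δy/(cos θ' − cos θ) = -1.2500
v = R·ω = -1.2500·1.0000 = -1.2500

v = -1.2500, ω = 1.0000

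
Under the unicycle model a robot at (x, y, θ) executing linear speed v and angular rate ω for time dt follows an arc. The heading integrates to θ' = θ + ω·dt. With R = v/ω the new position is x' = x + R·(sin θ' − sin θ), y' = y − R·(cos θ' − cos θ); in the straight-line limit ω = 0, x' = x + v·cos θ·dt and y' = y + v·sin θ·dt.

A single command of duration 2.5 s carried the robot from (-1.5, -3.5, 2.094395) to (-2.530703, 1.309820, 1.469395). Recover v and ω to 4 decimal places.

v = 2.0000, ω = -0.2500

Δθ = 1.469395 − 2.094395 = -0.625000
ω = Δθ/dt = -0.625000/2.5 = -0.2500
R = −Δy/(cos θ' − cos θ) = -8.0000
v = R·ω = -8.0000·-0.2500 = 2.0000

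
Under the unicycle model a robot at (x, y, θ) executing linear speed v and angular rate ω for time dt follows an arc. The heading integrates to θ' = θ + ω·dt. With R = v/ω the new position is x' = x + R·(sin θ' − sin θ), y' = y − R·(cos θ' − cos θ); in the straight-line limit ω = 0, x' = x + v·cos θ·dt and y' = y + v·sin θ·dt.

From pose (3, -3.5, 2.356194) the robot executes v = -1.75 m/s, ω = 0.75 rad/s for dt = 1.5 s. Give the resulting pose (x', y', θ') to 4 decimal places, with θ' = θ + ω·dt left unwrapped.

θ' = 2.3562 + 0.75·1.5 = 3.4812
R = v/ω = -1.75/0.75 = -2.3333
x' = 3 + -2.3333·(sin 3.4812 − sin 2.3562) = 5.4272
y' = -3.5 − -2.3333·(cos 3.4812 − cos 2.3562) = -4.0502

(5.4272, -4.0502, 3.4812)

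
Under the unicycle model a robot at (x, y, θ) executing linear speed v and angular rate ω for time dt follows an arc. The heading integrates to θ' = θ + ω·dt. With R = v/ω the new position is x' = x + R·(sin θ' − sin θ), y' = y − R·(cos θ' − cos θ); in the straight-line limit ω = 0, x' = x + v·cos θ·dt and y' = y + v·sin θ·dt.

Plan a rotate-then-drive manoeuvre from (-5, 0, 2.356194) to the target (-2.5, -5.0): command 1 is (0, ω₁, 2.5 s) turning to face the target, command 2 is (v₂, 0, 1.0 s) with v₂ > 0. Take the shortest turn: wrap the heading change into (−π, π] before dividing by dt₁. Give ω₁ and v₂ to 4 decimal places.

heading to target = atan2(-5−0, -2.5−-5) = -1.1071
Δθ = wrap(-1.1071 − 2.3562) = 2.8198; ω₁ = Δθ/dt₁ = 1.1279
distance = √((-2.5−-5)² + (-5−0)²) = 5.5902; v₂ = distance/dt₂ = 5.5902

ω₁ = 1.1279, v₂ = 5.5902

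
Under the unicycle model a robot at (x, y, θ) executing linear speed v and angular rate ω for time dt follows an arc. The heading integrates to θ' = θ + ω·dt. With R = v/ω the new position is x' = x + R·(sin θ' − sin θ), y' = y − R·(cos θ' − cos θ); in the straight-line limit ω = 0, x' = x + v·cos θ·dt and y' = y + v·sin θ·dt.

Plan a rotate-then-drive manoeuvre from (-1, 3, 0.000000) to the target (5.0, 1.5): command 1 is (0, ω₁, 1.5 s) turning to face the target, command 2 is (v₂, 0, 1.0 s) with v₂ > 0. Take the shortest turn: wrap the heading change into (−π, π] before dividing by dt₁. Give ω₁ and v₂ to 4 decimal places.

heading to target = atan2(1.5−3, 5−-1) = -0.2450
Δθ = wrap(-0.2450 − 0.0000) = -0.2450; ω₁ = Δθ/dt₁ = -0.1633
distance = √((5−-1)² + (1.5−3)²) = 6.1847; v₂ = distance/dt₂ = 6.1847

ω₁ = -0.1633, v₂ = 6.1847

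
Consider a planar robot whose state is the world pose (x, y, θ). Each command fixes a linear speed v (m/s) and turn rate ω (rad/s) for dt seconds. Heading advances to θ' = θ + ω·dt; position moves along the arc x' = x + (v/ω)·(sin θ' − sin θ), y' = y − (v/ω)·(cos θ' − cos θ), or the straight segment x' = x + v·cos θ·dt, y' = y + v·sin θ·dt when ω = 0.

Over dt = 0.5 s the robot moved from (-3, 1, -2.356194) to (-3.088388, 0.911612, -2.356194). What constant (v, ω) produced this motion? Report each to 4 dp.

Δθ = -2.356194 − -2.356194 = 0.000000
ω = Δθ/dt = 0.000000/0.5 = 0.0000
ω = 0 → v = (Δx·cos θ + Δy·sin θ)/dt = 0.2500

v = 0.2500, ω = 0.0000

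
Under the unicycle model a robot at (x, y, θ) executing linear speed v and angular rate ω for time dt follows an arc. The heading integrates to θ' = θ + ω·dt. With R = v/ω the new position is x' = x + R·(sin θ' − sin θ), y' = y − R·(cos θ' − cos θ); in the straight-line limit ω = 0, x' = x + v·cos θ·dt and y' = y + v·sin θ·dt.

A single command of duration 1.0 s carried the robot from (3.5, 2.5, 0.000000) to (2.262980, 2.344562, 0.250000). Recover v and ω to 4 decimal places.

v = -1.2500, ω = 0.2500

Δθ = 0.250000 − 0.000000 = 0.250000
ω = Δθ/dt = 0.250000/1.0 = 0.2500
R = Δx/(sin θ' − sin θ) = -5.0000
v = R·ω = -5.0000·0.2500 = -1.2500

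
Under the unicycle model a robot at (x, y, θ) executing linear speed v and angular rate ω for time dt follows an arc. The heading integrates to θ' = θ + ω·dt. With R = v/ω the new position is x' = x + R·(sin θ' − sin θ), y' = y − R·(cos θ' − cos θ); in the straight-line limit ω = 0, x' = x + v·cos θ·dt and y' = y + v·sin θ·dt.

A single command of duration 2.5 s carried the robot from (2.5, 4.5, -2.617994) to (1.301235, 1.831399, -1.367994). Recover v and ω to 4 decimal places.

Δθ = -1.367994 − -2.617994 = 1.250000
ω = Δθ/dt = 1.250000/2.5 = 0.5000
R = −Δy/(cos θ' − cos θ) = 2.5000
v = R·ω = 2.5000·0.5000 = 1.2500

v = 1.2500, ω = 0.5000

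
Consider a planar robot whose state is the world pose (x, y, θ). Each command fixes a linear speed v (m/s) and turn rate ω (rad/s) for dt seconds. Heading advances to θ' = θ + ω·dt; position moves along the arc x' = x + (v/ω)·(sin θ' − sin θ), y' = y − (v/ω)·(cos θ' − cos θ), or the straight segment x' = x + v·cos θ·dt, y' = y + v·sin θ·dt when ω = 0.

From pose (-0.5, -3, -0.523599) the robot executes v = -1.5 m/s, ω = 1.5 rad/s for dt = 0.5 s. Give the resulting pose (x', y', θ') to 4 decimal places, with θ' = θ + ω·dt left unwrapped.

θ' = -0.5236 + 1.5·0.5 = 0.2264
R = v/ω = -1.5/1.5 = -1.0000
x' = -0.5 + -1.0000·(sin 0.2264 − sin -0.5236) = -1.2245
y' = -3 − -1.0000·(cos 0.2264 − cos -0.5236) = -2.8915

(-1.2245, -2.8915, 0.2264)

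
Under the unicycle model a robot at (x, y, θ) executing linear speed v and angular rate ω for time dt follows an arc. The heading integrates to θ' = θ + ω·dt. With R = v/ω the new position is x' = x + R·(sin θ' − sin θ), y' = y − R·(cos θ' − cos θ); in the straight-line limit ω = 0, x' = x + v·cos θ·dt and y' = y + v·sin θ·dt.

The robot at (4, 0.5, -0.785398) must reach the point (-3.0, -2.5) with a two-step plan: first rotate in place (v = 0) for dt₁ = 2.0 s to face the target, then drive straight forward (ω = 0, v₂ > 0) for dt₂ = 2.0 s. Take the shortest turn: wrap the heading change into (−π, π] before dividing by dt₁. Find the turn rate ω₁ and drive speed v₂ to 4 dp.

ω₁ = -0.9757, v₂ = 3.8079

heading to target = atan2(-2.5−0.5, -3−4) = -2.7367
Δθ = wrap(-2.7367 − -0.7854) = -1.9513; ω₁ = Δθ/dt₁ = -0.9757
distance = √((-3−4)² + (-2.5−0.5)²) = 7.6158; v₂ = distance/dt₂ = 3.8079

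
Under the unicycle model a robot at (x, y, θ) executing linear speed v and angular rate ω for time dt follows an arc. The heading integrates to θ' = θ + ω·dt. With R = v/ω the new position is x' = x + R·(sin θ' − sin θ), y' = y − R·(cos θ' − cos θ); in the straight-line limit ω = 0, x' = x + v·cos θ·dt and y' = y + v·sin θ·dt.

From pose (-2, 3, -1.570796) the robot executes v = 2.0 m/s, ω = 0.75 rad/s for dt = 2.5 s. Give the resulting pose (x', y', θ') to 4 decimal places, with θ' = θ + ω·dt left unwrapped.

θ' = -1.5708 + 0.75·2.5 = 0.3042
R = v/ω = 2.0/0.75 = 2.6667
x' = -2 + 2.6667·(sin 0.3042 − sin -1.5708) = 1.4654
y' = 3 − 2.6667·(cos 0.3042 − cos -1.5708) = 0.4558

(1.4654, 0.4558, 0.3042)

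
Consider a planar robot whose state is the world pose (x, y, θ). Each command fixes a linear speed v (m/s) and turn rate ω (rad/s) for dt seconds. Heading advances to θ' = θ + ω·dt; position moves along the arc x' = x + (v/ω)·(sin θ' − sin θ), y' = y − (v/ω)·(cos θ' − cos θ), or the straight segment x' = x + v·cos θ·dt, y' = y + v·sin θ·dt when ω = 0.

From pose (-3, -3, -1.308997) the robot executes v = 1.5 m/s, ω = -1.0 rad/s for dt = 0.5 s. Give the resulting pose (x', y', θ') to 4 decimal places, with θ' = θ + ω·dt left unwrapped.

θ' = -1.3090 + -1.0·0.5 = -1.8090
R = v/ω = 1.5/-1.0 = -1.5000
x' = -3 + -1.5000·(sin -1.8090 − sin -1.3090) = -2.9912
y' = -3 − -1.5000·(cos -1.8090 − cos -1.3090) = -3.7422

(-2.9912, -3.7422, -1.8090)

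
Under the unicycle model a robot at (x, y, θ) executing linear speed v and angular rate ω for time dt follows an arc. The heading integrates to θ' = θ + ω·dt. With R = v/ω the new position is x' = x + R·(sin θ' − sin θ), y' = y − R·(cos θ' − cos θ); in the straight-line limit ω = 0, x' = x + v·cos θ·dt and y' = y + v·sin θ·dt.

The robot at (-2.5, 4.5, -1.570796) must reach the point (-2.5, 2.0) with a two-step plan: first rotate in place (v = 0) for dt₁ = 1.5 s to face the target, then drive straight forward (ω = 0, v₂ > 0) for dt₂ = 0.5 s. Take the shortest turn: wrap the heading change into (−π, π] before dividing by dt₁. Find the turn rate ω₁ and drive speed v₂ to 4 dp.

ω₁ = 0.0000, v₂ = 5.0000

heading to target = atan2(2−4.5, -2.5−-2.5) = -1.5708
Δθ = wrap(-1.5708 − -1.5708) = 0.0000; ω₁ = Δθ/dt₁ = 0.0000
distance = √((-2.5−-2.5)² + (2−4.5)²) = 2.5000; v₂ = distance/dt₂ = 5.0000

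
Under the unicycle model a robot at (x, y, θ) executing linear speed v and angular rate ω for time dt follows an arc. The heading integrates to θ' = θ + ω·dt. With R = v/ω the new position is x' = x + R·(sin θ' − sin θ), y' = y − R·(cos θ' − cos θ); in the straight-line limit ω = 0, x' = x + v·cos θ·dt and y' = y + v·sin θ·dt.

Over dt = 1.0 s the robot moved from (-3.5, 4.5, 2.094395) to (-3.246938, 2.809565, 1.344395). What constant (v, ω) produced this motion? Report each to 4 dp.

Δθ = 1.344395 − 2.094395 = -0.750000
ω = Δθ/dt = -0.750000/1.0 = -0.7500
R = −Δy/(cos θ' − cos θ) = 2.3333
v = R·ω = 2.3333·-0.7500 = -1.7500

v = -1.7500, ω = -0.7500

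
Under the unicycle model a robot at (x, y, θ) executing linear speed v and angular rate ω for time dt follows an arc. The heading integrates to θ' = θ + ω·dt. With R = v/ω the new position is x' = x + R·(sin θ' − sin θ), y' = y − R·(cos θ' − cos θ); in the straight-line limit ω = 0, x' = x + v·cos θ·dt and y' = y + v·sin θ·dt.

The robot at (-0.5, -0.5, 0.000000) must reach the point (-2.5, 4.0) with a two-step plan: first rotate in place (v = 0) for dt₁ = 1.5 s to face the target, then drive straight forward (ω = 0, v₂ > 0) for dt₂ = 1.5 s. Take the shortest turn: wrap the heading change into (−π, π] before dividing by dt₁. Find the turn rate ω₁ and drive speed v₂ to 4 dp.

ω₁ = 1.3260, v₂ = 3.2830

heading to target = atan2(4−-0.5, -2.5−-0.5) = 1.9890
Δθ = wrap(1.9890 − 0.0000) = 1.9890; ω₁ = Δθ/dt₁ = 1.3260
distance = √((-2.5−-0.5)² + (4−-0.5)²) = 4.9244; v₂ = distance/dt₂ = 3.2830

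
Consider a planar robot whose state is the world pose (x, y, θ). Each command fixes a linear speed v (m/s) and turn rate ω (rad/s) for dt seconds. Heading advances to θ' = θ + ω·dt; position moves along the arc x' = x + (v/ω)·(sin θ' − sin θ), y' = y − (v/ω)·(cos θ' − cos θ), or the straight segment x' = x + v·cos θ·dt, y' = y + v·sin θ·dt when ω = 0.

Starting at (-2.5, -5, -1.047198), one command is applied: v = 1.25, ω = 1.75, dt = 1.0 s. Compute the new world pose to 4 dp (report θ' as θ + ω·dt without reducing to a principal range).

(-1.4197, -5.1879, 0.7028)

θ' = -1.0472 + 1.75·1.0 = 0.7028
R = v/ω = 1.25/1.75 = 0.7143
x' = -2.5 + 0.7143·(sin 0.7028 − sin -1.0472) = -1.4197
y' = -5 − 0.7143·(cos 0.7028 − cos -1.0472) = -5.1879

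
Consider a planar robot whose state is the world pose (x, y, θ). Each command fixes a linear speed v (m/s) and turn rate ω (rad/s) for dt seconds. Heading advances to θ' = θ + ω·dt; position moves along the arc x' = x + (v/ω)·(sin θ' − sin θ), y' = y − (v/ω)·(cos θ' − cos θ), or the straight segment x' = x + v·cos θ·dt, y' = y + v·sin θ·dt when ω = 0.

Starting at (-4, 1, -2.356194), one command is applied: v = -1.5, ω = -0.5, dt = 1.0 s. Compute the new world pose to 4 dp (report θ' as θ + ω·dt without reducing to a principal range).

(-2.7233, 1.7573, -2.8562)

θ' = -2.3562 + -0.5·1.0 = -2.8562
R = v/ω = -1.5/-0.5 = 3.0000
x' = -4 + 3.0000·(sin -2.8562 − sin -2.3562) = -2.7233
y' = 1 − 3.0000·(cos -2.8562 − cos -2.3562) = 1.7573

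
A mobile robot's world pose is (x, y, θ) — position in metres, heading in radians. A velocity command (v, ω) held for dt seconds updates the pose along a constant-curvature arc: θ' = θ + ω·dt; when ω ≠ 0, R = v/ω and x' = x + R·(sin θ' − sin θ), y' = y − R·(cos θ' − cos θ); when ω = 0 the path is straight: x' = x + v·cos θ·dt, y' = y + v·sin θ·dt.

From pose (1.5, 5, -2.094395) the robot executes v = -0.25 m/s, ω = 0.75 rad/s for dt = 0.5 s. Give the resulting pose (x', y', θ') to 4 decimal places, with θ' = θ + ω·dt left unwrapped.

(1.5410, 5.1173, -1.7194)

θ' = -2.0944 + 0.75·0.5 = -1.7194
R = v/ω = -0.25/0.75 = -0.3333
x' = 1.5 + -0.3333·(sin -1.7194 − sin -2.0944) = 1.5410
y' = 5 − -0.3333·(cos -1.7194 − cos -2.0944) = 5.1173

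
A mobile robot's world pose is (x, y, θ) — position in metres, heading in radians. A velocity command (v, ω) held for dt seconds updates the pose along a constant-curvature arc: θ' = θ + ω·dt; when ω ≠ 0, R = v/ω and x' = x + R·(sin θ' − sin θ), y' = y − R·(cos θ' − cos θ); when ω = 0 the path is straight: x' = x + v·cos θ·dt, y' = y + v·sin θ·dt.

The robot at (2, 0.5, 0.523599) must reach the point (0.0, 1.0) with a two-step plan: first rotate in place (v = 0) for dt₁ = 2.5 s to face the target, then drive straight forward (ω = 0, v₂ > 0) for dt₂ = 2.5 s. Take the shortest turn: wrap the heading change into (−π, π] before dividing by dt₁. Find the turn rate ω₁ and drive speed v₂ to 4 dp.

heading to target = atan2(1−0.5, 0−2) = 2.8966
Δθ = wrap(2.8966 − 0.5236) = 2.3730; ω₁ = Δθ/dt₁ = 0.9492
distance = √((0−2)² + (1−0.5)²) = 2.0616; v₂ = distance/dt₂ = 0.8246

ω₁ = 0.9492, v₂ = 0.8246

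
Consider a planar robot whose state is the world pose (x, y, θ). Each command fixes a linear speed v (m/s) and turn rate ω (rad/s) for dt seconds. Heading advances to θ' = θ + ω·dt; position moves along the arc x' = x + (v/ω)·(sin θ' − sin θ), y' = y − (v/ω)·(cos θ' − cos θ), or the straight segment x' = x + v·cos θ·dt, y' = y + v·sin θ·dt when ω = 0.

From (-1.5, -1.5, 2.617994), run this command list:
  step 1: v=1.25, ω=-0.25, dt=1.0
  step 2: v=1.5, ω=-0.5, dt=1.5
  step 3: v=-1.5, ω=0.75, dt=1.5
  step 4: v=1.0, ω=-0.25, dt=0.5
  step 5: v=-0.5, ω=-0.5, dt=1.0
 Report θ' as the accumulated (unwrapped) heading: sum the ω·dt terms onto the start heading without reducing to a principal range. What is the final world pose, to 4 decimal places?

(-2.2661, -0.6145, 2.1180)

step 1: θ'=2.3680 (R=-5.0000) → pose (-2.4936, -0.7469, 2.3680)
step 2: θ'=1.6180 (R=-3.0000) → pose (-3.3941, 1.2578, 1.6180)
step 3: θ'=2.7430 (R=-2.0000) → pose (-2.1726, -0.4911, 2.7430)
step 4: θ'=2.6180 (R=-4.0000) → pose (-2.6201, -0.2687, 2.6180)
step 5: θ'=2.1180 (R=1.0000) → pose (-2.2661, -0.6145, 2.1180)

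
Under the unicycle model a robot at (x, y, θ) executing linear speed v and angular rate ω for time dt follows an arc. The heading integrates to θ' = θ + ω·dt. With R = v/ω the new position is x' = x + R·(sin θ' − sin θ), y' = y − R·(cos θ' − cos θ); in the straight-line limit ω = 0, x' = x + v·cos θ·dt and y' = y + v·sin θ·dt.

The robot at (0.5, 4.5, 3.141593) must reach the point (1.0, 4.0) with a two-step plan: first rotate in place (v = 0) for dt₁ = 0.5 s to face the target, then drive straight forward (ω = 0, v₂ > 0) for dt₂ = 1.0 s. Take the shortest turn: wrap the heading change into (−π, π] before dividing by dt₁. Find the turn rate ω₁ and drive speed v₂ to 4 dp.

heading to target = atan2(4−4.5, 1−0.5) = -0.7854
Δθ = wrap(-0.7854 − 3.1416) = 2.3562; ω₁ = Δθ/dt₁ = 4.7124
distance = √((1−0.5)² + (4−4.5)²) = 0.7071; v₂ = distance/dt₂ = 0.7071

ω₁ = 4.7124, v₂ = 0.7071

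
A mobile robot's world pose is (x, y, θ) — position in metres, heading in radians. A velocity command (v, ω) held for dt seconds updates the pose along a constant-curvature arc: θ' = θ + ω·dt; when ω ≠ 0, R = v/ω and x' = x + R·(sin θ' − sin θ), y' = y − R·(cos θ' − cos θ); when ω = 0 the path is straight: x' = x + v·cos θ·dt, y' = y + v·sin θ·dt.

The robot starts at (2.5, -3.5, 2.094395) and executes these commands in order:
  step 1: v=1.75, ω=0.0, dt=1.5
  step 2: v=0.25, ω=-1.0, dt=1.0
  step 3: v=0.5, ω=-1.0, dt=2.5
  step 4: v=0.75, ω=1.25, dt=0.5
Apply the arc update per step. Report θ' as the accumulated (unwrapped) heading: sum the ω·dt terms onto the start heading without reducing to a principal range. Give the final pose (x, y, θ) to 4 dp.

(2.2890, -1.4617, -0.7806)

step 1: θ'=2.0944 (straight) → pose (1.1875, -1.2267, 2.0944)
step 2: θ'=1.0944 (R=-0.2500) → pose (1.1818, -0.9870, 1.0944)
step 3: θ'=-1.4056 (R=-0.5000) → pose (2.1194, -1.1341, -1.4056)
step 4: θ'=-0.7806 (R=0.6000) → pose (2.2890, -1.4617, -0.7806)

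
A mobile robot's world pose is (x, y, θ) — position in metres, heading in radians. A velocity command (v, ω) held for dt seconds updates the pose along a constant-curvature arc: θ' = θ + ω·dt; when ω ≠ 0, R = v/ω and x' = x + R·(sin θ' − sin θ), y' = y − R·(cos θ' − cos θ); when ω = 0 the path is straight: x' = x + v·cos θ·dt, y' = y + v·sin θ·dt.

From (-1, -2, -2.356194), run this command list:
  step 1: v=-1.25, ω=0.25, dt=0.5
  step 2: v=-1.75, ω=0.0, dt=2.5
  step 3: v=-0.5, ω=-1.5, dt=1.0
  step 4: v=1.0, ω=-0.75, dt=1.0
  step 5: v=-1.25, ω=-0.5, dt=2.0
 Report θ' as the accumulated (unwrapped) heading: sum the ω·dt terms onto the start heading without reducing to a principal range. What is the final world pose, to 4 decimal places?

(1.3524, 0.4878, -5.4812)

step 1: θ'=-2.2312 (R=-5.0000) → pose (-0.5868, -1.5316, -2.2312)
step 2: θ'=-2.2312 (straight) → pose (2.0970, 1.9235, -2.2312)
step 3: θ'=-3.7312 (R=0.3333) → pose (2.5456, 1.9961, -3.7312)
step 4: θ'=-4.4812 (R=-1.3333) → pose (1.9891, 2.7988, -4.4812)
step 5: θ'=-5.4812 (R=2.5000) → pose (1.3524, 0.4878, -5.4812)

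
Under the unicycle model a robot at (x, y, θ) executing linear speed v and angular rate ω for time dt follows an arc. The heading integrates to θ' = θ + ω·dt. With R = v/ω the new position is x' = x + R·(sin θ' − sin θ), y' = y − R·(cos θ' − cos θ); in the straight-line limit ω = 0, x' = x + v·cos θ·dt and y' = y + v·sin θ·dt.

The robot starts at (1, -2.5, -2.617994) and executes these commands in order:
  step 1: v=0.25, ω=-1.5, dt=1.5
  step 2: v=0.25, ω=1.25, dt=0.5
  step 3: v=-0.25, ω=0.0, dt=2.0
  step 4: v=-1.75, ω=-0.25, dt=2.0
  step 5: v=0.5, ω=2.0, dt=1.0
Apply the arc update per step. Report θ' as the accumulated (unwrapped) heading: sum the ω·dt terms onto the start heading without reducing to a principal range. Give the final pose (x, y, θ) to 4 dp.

step 1: θ'=-4.8680 (R=-0.1667) → pose (0.7520, -2.3298, -4.8680)
step 2: θ'=-4.2430 (R=0.2000) → pose (0.7328, -2.2084, -4.2430)
step 3: θ'=-4.2430 (straight) → pose (0.9590, -2.6543, -4.2430)
step 4: θ'=-4.7430 (R=7.0000) → pose (1.7128, -6.0349, -4.7430)
step 5: θ'=-2.7430 (R=0.2500) → pose (1.3659, -5.7969, -2.7430)

(1.3659, -5.7969, -2.7430)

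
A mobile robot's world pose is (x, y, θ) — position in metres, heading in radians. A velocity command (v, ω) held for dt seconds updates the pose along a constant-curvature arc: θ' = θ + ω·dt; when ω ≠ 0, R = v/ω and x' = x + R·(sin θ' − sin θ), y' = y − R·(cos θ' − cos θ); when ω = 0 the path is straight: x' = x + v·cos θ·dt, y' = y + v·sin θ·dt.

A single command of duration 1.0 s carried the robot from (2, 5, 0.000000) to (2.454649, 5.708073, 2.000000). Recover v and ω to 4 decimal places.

Δθ = 2.000000 − 0.000000 = 2.000000
ω = Δθ/dt = 2.000000/1.0 = 2.0000
R = −Δy/(cos θ' − cos θ) = 0.5000
v = R·ω = 0.5000·2.0000 = 1.0000

v = 1.0000, ω = 2.0000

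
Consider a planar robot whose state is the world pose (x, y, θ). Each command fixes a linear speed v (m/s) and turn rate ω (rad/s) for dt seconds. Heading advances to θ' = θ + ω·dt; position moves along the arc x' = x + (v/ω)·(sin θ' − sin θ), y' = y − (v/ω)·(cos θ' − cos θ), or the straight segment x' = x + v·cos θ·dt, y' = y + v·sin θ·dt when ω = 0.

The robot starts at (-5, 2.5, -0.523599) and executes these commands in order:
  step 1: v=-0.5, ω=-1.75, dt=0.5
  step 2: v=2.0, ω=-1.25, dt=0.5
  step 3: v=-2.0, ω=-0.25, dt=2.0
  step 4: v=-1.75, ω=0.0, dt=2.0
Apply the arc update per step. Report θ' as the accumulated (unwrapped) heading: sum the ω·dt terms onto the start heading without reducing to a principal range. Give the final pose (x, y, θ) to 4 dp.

step 1: θ'=-1.3986 (R=0.2857) → pose (-5.1386, 2.6985, -1.3986)
step 2: θ'=-2.0236 (R=-1.6000) → pose (-5.2762, 1.7243, -2.0236)
step 3: θ'=-2.5236 (R=8.0000) → pose (-2.7176, 4.7448, -2.5236)
step 4: θ'=-2.5236 (straight) → pose (0.1350, 6.7727, -2.5236)

(0.1350, 6.7727, -2.5236)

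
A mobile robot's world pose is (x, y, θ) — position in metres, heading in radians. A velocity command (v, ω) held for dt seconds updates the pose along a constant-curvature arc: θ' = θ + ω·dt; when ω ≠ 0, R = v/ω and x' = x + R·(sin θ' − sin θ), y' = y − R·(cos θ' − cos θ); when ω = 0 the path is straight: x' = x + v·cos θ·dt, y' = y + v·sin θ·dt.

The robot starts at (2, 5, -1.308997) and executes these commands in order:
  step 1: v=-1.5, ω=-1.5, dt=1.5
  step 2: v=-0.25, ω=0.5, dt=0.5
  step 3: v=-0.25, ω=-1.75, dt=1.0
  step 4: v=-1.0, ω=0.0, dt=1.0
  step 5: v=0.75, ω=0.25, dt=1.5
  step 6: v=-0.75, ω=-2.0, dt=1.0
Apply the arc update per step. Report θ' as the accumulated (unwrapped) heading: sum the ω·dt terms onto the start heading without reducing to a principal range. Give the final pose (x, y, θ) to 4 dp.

(2.9176, 5.7555, -6.6840)

step 1: θ'=-3.5590 (R=1.0000) → pose (3.3713, 6.1730, -3.5590)
step 2: θ'=-3.3090 (R=-0.5000) → pose (3.4907, 6.1370, -3.3090)
step 3: θ'=-5.0590 (R=0.1429) → pose (3.6013, 5.9476, -5.0590)
step 4: θ'=-5.0590 (straight) → pose (3.2615, 5.0071, -5.0590)
step 5: θ'=-4.6840 (R=3.0000) → pose (3.4387, 6.1114, -4.6840)
step 6: θ'=-6.6840 (R=0.3750) → pose (2.9176, 5.7555, -6.6840)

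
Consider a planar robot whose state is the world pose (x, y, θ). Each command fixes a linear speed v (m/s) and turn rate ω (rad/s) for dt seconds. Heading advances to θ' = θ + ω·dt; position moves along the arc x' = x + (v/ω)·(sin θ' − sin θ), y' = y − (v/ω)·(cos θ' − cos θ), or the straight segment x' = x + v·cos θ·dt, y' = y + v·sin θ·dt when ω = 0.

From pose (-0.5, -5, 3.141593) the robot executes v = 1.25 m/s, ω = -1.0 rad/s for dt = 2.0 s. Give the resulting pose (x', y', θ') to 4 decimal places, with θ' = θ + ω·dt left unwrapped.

(-1.6366, -3.2298, 1.1416)

θ' = 3.1416 + -1.0·2.0 = 1.1416
R = v/ω = 1.25/-1.0 = -1.2500
x' = -0.5 + -1.2500·(sin 1.1416 − sin 3.1416) = -1.6366
y' = -5 − -1.2500·(cos 1.1416 − cos 3.1416) = -3.2298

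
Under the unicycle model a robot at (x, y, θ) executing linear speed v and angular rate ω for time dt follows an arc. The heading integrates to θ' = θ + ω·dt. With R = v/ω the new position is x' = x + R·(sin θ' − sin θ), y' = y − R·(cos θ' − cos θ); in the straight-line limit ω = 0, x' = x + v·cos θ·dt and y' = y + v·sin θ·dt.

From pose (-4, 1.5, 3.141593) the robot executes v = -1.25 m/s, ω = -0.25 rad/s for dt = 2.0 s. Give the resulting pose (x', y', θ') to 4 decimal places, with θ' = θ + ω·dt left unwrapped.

(-1.6029, 0.8879, 2.6416)

θ' = 3.1416 + -0.25·2.0 = 2.6416
R = v/ω = -1.25/-0.25 = 5.0000
x' = -4 + 5.0000·(sin 2.6416 − sin 3.1416) = -1.6029
y' = 1.5 − 5.0000·(cos 2.6416 − cos 3.1416) = 0.8879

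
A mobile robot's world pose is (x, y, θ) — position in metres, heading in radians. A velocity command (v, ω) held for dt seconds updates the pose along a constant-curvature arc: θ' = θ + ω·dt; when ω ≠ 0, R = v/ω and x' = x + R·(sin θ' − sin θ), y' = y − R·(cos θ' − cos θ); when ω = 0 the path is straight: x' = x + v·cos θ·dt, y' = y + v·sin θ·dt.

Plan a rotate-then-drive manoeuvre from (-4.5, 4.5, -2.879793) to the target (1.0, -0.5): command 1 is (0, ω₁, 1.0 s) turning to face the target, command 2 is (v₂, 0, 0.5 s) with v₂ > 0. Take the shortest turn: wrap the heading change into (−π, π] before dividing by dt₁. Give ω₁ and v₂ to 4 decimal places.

ω₁ = 2.1420, v₂ = 14.8661

heading to target = atan2(-0.5−4.5, 1−-4.5) = -0.7378
Δθ = wrap(-0.7378 − -2.8798) = 2.1420; ω₁ = Δθ/dt₁ = 2.1420
distance = √((1−-4.5)² + (-0.5−4.5)²) = 7.4330; v₂ = distance/dt₂ = 14.8661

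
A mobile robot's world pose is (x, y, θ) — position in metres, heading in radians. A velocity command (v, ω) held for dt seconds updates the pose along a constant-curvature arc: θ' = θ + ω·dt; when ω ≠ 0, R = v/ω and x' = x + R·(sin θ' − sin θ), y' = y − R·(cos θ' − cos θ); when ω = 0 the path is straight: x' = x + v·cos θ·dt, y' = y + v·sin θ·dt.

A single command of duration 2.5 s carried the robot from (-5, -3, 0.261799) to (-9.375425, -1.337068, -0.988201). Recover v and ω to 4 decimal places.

v = -2.0000, ω = -0.5000

Δθ = -0.988201 − 0.261799 = -1.250000
ω = Δθ/dt = -1.250000/2.5 = -0.5000
R = Δx/(sin θ' − sin θ) = 4.0000
v = R·ω = 4.0000·-0.5000 = -2.0000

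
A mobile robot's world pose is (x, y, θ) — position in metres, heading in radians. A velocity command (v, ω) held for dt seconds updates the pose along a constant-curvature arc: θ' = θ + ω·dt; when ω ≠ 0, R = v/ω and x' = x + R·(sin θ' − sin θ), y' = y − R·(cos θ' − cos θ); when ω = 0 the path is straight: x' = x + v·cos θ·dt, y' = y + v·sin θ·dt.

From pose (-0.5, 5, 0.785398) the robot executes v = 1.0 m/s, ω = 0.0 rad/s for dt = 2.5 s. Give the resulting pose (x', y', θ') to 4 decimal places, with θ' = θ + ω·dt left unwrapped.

θ' = 0.7854 + 0.0·2.5 = 0.7854
ω = 0 → straight: x' = -0.5 + 1.0·cos(0.7854)·2.5 = 1.2678
y' = 5 + 1.0·sin(0.7854)·2.5 = 6.7678

(1.2678, 6.7678, 0.7854)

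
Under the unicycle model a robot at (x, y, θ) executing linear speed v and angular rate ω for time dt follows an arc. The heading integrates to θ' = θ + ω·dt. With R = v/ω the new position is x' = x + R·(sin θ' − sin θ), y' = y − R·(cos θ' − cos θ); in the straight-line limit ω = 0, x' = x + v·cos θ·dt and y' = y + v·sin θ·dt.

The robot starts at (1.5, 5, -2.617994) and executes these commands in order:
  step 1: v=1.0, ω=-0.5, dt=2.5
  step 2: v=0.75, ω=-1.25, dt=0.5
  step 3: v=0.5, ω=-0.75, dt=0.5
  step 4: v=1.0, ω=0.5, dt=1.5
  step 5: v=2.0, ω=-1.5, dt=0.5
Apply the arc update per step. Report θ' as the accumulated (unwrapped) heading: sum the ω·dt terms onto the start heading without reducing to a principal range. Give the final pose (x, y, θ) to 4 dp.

(-1.5548, 8.1866, -4.8680)

step 1: θ'=-3.8680 (R=-2.0000) → pose (-0.8284, 5.2369, -3.8680)
step 2: θ'=-4.4930 (R=-0.6000) → pose (-1.0155, 5.5549, -4.4930)
step 3: θ'=-4.8680 (R=-0.6667) → pose (-1.0234, 5.8033, -4.8680)
step 4: θ'=-4.1180 (R=2.0000) → pose (-1.3423, 7.2333, -4.1180)
step 5: θ'=-4.8680 (R=-1.3333) → pose (-1.5548, 8.1866, -4.8680)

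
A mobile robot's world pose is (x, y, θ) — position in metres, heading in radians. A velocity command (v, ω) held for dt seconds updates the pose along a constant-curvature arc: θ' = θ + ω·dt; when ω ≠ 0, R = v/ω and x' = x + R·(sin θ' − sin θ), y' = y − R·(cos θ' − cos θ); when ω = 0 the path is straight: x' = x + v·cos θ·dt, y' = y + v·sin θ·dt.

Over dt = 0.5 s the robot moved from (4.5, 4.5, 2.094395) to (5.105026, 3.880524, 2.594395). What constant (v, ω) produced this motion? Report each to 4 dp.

Δθ = 2.594395 − 2.094395 = 0.500000
ω = Δθ/dt = 0.500000/0.5 = 1.0000
R = −Δy/(cos θ' − cos θ) = -1.7500
v = R·ω = -1.7500·1.0000 = -1.7500

v = -1.7500, ω = 1.0000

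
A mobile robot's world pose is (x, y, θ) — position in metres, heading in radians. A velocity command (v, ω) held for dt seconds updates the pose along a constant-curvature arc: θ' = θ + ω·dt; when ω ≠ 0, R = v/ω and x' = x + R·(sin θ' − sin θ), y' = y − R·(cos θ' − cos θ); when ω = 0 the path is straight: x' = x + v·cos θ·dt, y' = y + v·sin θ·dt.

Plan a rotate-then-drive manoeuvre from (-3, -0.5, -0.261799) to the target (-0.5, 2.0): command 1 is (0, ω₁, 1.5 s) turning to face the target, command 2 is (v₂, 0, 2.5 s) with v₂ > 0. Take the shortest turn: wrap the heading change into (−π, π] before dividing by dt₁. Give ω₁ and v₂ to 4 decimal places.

heading to target = atan2(2−-0.5, -0.5−-3) = 0.7854
Δθ = wrap(0.7854 − -0.2618) = 1.0472; ω₁ = Δθ/dt₁ = 0.6981
distance = √((-0.5−-3)² + (2−-0.5)²) = 3.5355; v₂ = distance/dt₂ = 1.4142

ω₁ = 0.6981, v₂ = 1.4142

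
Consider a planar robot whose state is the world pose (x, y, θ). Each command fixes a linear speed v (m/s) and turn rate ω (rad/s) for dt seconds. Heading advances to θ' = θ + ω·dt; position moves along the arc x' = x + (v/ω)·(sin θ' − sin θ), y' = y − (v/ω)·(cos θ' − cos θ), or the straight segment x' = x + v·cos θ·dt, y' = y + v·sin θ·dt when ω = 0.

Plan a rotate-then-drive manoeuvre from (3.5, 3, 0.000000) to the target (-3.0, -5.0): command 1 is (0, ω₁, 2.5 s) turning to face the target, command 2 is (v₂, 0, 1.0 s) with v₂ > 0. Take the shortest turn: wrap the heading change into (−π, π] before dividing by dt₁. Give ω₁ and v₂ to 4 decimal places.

heading to target = atan2(-5−3, -3−3.5) = -2.2531
Δθ = wrap(-2.2531 − 0.0000) = -2.2531; ω₁ = Δθ/dt₁ = -0.9012
distance = √((-3−3.5)² + (-5−3)²) = 10.3078; v₂ = distance/dt₂ = 10.3078

ω₁ = -0.9012, v₂ = 10.3078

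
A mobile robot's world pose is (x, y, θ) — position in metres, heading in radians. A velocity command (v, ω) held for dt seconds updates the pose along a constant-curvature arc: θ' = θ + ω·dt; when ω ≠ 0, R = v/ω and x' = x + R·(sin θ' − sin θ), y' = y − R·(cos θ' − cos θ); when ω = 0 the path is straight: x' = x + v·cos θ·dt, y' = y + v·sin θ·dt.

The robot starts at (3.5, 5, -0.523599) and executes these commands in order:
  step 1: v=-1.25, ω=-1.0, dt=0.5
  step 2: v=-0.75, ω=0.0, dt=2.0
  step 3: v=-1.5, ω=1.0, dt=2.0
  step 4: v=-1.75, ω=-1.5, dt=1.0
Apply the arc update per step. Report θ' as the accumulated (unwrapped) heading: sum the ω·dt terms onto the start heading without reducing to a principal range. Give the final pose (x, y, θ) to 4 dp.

step 1: θ'=-1.0236 (R=1.2500) → pose (3.0575, 5.4322, -1.0236)
step 2: θ'=-1.0236 (straight) → pose (2.2771, 6.7131, -1.0236)
step 3: θ'=0.9764 (R=-1.5000) → pose (-0.2466, 6.7727, 0.9764)
step 4: θ'=-0.5236 (R=1.1667) → pose (-1.7965, 6.4157, -0.5236)

(-1.7965, 6.4157, -0.5236)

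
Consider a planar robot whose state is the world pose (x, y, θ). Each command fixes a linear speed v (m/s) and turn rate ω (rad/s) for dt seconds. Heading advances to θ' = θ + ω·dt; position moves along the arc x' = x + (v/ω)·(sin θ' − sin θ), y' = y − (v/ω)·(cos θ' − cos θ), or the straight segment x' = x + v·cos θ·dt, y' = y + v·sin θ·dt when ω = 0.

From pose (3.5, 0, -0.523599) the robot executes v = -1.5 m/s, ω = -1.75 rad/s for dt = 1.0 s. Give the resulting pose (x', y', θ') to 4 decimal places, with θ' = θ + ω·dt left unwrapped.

θ' = -0.5236 + -1.75·1.0 = -2.2736
R = v/ω = -1.5/-1.75 = 0.8571
x' = 3.5 + 0.8571·(sin -2.2736 − sin -0.5236) = 3.2745
y' = 0 − 0.8571·(cos -2.2736 − cos -0.5236) = 1.2963

(3.2745, 1.2963, -2.2736)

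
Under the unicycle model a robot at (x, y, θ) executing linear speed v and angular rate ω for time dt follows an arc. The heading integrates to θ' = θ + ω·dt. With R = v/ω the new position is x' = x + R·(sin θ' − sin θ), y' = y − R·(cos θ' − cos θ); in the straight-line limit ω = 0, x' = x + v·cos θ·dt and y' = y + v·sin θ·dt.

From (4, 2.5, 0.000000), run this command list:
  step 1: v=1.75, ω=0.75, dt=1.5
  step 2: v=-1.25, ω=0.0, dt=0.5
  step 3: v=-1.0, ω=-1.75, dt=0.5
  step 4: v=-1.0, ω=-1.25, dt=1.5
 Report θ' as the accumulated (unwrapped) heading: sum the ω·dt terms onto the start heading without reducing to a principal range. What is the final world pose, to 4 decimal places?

(4.4648, 3.7745, -1.6250)

step 1: θ'=1.1250 (R=2.3333) → pose (6.1053, 3.8273, 1.1250)
step 2: θ'=1.1250 (straight) → pose (5.8358, 3.2633, 1.1250)
step 3: θ'=0.2500 (R=0.5714) → pose (5.4616, 2.9561, 0.2500)
step 4: θ'=-1.6250 (R=0.8000) → pose (4.4648, 3.7745, -1.6250)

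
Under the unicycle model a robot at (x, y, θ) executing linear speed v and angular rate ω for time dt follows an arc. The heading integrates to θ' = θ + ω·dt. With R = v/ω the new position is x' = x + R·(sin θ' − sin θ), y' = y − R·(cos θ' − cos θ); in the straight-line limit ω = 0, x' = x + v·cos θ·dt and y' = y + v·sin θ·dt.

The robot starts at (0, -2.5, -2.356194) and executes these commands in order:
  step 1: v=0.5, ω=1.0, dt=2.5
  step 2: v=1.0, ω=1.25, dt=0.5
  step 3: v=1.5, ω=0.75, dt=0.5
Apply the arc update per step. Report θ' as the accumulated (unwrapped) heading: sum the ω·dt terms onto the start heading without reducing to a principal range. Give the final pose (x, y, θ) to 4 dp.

step 1: θ'=0.1438 (R=0.5000) → pose (0.4252, -3.3484, 0.1438)
step 2: θ'=0.7688 (R=0.8000) → pose (0.8668, -3.1316, 0.7688)
step 3: θ'=1.1438 (R=2.0000) → pose (1.2967, -2.5224, 1.1438)

(1.2967, -2.5224, 1.1438)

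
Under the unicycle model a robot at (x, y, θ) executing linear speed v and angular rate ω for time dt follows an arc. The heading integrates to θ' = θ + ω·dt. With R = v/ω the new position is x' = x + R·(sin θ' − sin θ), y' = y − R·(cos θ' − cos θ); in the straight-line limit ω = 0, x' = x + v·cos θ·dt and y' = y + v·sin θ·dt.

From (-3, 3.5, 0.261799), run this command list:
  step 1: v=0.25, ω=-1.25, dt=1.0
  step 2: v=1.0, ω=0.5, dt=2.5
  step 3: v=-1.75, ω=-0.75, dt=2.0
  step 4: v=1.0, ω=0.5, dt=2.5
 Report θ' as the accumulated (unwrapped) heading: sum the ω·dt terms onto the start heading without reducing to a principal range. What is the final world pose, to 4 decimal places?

(-1.4889, 2.7305, 0.0118)

step 1: θ'=-0.9882 (R=-0.2000) → pose (-2.7812, 3.4169, -0.9882)
step 2: θ'=0.2618 (R=2.0000) → pose (-0.5935, 2.5854, 0.2618)
step 3: θ'=-1.2382 (R=2.3333) → pose (-3.4029, 4.0774, -1.2382)
step 4: θ'=0.0118 (R=2.0000) → pose (-1.4889, 2.7305, 0.0118)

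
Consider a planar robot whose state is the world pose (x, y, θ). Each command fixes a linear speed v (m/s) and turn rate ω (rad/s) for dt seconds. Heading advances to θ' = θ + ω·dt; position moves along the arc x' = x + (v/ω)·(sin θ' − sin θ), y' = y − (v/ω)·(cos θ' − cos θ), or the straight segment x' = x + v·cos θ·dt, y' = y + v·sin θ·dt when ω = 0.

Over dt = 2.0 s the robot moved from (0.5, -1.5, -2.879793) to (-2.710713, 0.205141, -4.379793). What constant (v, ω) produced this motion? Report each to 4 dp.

v = 2.0000, ω = -0.7500

Δθ = -4.379793 − -2.879793 = -1.500000
ω = Δθ/dt = -1.500000/2.0 = -0.7500
R = Δx/(sin θ' − sin θ) = -2.6667
v = R·ω = -2.6667·-0.7500 = 2.0000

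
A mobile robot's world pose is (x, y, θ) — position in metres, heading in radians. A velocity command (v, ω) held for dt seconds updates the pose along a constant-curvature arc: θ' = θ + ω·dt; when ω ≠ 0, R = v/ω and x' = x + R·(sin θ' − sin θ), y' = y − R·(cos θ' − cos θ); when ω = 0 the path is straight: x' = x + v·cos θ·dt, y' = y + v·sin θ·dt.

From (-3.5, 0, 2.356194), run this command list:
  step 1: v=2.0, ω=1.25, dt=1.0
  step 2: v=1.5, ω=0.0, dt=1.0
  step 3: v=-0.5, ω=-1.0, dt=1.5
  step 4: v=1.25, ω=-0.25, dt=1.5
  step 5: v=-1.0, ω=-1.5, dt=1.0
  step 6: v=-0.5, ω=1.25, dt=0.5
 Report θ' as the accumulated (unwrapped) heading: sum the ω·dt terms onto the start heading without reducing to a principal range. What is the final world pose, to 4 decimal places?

(-7.3865, 0.3048, 0.8562)

step 1: θ'=3.6062 (R=1.6000) → pose (-5.3483, 0.2990, 3.6062)
step 2: θ'=3.6062 (straight) → pose (-6.6893, -0.3731, 3.6062)
step 3: θ'=2.1062 (R=0.5000) → pose (-6.0352, -0.5650, 2.1062)
step 4: θ'=1.7312 (R=-5.0000) → pose (-6.6707, 1.1874, 1.7312)
step 5: θ'=0.2312 (R=0.6667) → pose (-7.1761, 0.4320, 0.2312)
step 6: θ'=0.8562 (R=-0.4000) → pose (-7.3865, 0.3048, 0.8562)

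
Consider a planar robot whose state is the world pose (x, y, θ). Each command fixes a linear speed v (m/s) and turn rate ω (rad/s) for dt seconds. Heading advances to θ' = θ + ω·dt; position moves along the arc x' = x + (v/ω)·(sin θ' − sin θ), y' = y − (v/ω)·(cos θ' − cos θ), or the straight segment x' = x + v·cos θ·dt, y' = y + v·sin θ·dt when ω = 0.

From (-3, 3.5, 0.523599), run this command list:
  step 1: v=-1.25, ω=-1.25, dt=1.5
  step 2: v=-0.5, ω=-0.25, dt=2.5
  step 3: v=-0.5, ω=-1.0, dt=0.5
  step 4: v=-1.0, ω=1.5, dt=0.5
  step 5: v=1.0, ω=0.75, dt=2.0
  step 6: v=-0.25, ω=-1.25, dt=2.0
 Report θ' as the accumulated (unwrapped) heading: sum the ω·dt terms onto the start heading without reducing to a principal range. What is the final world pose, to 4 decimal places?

(-2.9816, 4.8621, -2.7264)

step 1: θ'=-1.3514 (R=1.0000) → pose (-4.4760, 4.1484, -1.3514)
step 2: θ'=-1.9764 (R=2.0000) → pose (-4.3617, 5.3728, -1.9764)
step 3: θ'=-2.4764 (R=0.5000) → pose (-4.2109, 5.5689, -2.4764)
step 4: θ'=-1.7264 (R=-0.6667) → pose (-3.9637, 5.9901, -1.7264)
step 5: θ'=-0.2264 (R=1.3333) → pose (-2.9458, 4.4842, -0.2264)
step 6: θ'=-2.7264 (R=0.2000) → pose (-2.9816, 4.8621, -2.7264)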